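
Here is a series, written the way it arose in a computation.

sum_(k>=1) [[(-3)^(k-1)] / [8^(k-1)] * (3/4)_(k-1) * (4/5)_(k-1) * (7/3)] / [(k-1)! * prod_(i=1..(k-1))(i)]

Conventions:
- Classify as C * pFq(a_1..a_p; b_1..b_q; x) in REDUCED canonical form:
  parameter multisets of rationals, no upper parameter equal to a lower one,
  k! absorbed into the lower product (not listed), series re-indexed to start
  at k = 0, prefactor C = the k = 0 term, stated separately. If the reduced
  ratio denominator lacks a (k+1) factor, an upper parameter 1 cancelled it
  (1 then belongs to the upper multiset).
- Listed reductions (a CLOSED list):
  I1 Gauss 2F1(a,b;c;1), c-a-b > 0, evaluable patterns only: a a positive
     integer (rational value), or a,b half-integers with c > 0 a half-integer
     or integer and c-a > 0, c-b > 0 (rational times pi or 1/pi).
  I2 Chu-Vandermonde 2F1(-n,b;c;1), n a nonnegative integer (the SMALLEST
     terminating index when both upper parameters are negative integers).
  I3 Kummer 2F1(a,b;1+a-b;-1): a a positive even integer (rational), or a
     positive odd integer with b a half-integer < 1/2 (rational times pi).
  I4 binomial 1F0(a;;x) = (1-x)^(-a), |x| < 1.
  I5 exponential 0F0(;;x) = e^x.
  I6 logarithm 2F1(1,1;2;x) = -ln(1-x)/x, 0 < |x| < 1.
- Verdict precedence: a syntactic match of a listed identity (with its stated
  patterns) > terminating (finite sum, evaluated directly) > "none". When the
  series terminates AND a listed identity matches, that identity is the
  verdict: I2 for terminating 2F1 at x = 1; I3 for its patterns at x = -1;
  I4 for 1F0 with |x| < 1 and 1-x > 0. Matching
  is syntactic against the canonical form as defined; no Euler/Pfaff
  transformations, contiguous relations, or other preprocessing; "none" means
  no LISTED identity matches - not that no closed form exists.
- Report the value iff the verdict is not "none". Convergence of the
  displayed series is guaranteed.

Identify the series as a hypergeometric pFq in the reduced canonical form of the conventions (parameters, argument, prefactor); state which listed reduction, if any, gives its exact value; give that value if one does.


At argument -3/8: a 2F1 with upper {3/4, 4/5}, lower {1}, scaled by C = 7/3. Verdict: no listed reduction: x = -3/8 and upper {3/4, 4/5} fail every I1-I6 pattern.

Key step: with t_0 = 7/3, the denominator's factorial ratio (C = 7/3, x = -3/8) is a lower Pochhammer.
Step ratio: r(k) = (-3/8) * (k+3/4) (k+4/5) / [(k+1) (k+1)] - rational; roots negated = parameters, x = (-3/8), C = 7/3.


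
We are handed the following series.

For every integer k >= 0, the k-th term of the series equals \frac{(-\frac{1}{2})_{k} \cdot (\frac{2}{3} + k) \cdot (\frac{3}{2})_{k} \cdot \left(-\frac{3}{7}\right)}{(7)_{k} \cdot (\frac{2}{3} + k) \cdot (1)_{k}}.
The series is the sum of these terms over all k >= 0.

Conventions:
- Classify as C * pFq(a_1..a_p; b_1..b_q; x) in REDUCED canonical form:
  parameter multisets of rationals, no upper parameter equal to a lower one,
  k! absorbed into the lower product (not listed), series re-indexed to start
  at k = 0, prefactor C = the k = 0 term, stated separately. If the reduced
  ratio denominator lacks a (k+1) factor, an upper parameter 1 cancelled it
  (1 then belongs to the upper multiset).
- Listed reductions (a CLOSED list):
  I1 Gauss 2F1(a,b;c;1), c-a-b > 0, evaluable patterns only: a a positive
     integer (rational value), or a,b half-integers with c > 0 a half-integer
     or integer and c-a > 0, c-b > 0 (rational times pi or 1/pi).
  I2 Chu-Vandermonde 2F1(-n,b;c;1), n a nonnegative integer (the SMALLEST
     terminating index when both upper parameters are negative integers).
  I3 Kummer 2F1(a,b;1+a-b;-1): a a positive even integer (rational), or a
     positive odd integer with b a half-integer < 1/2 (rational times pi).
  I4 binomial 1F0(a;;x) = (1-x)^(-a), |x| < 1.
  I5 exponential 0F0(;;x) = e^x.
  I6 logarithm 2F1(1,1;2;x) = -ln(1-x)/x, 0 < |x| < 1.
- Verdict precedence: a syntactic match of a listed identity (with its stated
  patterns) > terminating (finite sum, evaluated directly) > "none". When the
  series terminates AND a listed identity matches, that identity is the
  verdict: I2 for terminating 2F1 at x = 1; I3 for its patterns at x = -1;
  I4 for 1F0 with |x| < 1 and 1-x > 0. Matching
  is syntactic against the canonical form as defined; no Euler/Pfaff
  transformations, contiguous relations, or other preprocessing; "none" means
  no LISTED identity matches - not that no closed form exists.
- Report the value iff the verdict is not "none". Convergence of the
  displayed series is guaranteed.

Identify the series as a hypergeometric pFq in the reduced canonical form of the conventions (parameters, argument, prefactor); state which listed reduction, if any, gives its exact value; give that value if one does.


Canonical form: C = -\frac{3}{7} times 2F1 with upper {-\frac{1}{2}, \frac{3}{2}}, lower {7}, x = 1. Verdict at x = 1: the half-integer Gauss pattern (I1) matches (x = 1; upper {-\frac{1}{2}, \frac{3}{2}} half-integers, c = 7 in the evaluable pattern). Exact value: \left(-\frac{524288}{441441}\right) / \pi.

Key step: t_0 = -\frac{3}{7} here, and the factor k + 2/3 cancels (top and bottom), leaving C = -3/7.
Step ratio: r(k) = 1 * (k-\frac{1}{2}) (k+\frac{3}{2}) / [(k+7) (k+1)] - poly over poly, x = 1 from leading terms; C = -\frac{3}{7} at k = 0.


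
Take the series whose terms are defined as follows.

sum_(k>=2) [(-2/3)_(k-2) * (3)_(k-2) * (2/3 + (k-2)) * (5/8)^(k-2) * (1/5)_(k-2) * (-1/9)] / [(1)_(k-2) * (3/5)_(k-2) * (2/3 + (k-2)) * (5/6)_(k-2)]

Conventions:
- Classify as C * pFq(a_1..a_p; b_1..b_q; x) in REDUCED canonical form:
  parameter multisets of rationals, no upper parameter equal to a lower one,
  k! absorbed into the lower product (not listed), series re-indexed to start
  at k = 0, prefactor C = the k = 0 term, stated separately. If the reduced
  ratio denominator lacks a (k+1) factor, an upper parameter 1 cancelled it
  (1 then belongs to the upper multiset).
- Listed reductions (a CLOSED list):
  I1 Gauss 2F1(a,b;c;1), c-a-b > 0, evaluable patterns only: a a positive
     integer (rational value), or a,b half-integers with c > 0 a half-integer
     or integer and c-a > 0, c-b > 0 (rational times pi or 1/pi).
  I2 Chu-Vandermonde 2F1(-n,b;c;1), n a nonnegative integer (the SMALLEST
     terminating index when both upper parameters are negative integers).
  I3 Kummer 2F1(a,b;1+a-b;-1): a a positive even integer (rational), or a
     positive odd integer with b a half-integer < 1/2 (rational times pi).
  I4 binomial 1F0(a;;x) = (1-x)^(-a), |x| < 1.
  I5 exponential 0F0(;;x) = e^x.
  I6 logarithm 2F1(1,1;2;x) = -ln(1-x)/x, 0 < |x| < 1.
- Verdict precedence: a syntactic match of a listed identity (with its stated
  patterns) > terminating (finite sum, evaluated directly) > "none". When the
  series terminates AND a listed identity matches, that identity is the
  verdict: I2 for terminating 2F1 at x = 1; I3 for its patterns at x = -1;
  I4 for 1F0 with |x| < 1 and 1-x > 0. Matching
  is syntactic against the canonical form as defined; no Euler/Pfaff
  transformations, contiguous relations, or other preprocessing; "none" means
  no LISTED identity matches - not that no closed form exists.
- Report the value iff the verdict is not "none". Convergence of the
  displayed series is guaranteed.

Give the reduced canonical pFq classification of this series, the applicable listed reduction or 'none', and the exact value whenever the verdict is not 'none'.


Key observation: t_0 = -1/9 here, and (1)_k (C = -1/9) is k! itself.
Term ratio: r(k) = (5/8) * (k-2/3) (k+1/5) (k+3) / [(k+3/5) (k+5/6) (k+1)] - rational; roots negated = parameters, x = (5/8), C = -1/9.

Reduced: x = 5/8, 3F2, upper = {-2/3, 1/5, 3}, lower = {3/5, 5/6}, C = -1/9. Verdict: none. A 3F2 with upper {-2/3, 1/5, 3} fits none of I1-I6 at x = 5/8; the sum runs forever.


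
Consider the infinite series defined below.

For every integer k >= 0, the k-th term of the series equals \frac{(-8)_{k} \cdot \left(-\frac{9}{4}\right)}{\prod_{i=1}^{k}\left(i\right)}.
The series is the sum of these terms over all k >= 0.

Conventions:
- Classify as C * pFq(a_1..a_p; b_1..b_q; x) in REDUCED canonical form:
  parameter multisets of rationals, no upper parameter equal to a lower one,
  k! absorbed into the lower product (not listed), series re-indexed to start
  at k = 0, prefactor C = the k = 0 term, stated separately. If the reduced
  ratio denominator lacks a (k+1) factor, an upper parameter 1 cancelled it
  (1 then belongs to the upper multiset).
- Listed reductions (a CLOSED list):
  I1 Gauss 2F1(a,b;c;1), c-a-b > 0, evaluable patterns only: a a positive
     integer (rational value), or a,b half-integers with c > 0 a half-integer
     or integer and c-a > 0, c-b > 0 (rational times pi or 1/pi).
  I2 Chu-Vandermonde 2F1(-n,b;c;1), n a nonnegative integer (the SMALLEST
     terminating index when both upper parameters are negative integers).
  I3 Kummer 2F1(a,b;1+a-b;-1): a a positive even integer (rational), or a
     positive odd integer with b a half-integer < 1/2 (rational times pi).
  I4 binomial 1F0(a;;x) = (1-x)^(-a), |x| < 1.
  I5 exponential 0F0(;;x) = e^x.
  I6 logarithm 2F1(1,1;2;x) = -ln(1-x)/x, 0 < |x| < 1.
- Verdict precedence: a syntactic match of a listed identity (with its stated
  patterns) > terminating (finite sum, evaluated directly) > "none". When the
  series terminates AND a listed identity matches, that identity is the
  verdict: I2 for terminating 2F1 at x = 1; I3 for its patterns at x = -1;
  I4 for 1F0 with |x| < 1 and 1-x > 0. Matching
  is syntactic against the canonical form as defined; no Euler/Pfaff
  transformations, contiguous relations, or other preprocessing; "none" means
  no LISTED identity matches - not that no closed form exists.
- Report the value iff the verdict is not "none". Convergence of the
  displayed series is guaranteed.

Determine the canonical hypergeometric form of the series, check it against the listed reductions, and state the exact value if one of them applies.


Prefactor -\frac{9}{4}, argument 1: 1F0 with upper {-8} over lower {-}. Verdict: terminating (-8 upstairs). 9 nonzero terms in all; added directly. Value: 0.

Structural cue: from the first term -\frac{9}{4}: the product of the first k integers (prefactor -9/4) is k!.
Step ratio: r(k) = 1 * (k-8) / [(k+1)] - rational in k, leading ratio 1; with t_0 = -\frac{9}{4}, classification follows.


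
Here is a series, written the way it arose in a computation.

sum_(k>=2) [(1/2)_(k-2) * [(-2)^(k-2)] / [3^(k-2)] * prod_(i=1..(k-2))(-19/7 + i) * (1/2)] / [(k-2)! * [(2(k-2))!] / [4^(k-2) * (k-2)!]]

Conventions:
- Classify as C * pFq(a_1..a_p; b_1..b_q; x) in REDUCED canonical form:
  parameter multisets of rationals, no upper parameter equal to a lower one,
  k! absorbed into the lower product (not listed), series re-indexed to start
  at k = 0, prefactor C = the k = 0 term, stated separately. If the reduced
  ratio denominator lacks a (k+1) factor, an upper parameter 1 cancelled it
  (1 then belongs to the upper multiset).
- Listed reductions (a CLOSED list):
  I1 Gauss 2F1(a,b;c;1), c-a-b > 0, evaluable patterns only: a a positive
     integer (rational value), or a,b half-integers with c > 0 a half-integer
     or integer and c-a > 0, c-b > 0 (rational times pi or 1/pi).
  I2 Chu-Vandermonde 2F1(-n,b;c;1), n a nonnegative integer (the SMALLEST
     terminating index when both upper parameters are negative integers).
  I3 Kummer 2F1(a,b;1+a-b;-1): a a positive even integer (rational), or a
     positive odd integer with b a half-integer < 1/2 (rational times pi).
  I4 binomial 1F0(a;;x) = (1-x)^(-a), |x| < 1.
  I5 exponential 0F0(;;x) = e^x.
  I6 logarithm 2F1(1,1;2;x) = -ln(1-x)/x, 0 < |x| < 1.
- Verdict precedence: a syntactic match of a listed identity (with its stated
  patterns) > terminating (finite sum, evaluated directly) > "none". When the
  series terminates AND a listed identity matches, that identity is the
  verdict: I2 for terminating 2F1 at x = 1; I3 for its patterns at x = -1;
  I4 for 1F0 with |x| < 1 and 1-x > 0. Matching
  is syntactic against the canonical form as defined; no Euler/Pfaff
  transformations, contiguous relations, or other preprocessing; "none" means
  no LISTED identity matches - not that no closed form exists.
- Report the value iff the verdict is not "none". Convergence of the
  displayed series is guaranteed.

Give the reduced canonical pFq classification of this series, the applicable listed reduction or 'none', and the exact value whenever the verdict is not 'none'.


The tell: t_0 = 1/2 here, and the two geometric factors (C = 1/2, x = -2/3) combine into one argument.
Ratio: r(k) = (-2/3) * (k-12/7) / [(k+1)] - rational; roots negated = parameters, x = (-2/3), C = 1/2.

Canonical form: C = 1/2 times 1F0 with upper {-12/7}, lower {-}, x = -2/3. Verdict (x = -2/3): binomial (I4) applies (the 1F0 binomial series: exponent 12/7, x = -2/3). Value: (1/2) * (5/3)^(12/7).


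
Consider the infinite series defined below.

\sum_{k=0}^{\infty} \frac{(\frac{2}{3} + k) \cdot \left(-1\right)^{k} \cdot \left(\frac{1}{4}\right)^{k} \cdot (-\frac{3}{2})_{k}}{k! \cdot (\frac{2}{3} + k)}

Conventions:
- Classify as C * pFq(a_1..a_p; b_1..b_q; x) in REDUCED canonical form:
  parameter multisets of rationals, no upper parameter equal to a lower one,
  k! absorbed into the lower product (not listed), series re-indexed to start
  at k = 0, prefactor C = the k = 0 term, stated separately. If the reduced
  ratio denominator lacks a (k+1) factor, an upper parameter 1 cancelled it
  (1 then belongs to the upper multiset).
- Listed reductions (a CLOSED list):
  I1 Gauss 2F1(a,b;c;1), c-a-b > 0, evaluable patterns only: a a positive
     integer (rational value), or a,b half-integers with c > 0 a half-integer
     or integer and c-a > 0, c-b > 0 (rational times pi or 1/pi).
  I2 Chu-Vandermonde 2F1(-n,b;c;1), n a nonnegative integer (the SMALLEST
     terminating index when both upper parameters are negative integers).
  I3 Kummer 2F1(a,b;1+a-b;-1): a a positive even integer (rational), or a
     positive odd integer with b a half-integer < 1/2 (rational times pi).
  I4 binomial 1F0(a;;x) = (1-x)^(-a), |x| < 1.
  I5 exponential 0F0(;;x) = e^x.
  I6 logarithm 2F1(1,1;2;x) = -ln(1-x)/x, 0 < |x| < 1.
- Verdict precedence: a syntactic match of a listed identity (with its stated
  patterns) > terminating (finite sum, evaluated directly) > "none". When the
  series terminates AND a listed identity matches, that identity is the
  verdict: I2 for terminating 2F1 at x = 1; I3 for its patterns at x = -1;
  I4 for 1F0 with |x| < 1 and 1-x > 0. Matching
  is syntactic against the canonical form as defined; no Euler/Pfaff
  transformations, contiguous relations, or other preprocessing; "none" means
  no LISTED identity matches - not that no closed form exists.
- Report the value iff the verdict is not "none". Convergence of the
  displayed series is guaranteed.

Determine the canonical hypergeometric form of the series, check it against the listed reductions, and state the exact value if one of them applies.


Canonical form: C = 1 times 1F0 with upper {-\frac{3}{2}}, lower {-}, x = -\frac{1}{4}. Verdict: binomial (I4) applies (the 1F0 binomial series: exponent 3/2, x = -\frac{1}{4}). Value: \left(\frac{5}{4}\right)^{\frac{3}{2}}.

The tell: with t_0 = 1, striking the common factor k + 2/3 reduces the term (C = 1).
Term ratio: r(k) = -\frac{1}{4} * (k-\frac{3}{2}) / [(k+1)] - rational in k, leading ratio -\frac{1}{4}; with t_0 = 1, classification follows.


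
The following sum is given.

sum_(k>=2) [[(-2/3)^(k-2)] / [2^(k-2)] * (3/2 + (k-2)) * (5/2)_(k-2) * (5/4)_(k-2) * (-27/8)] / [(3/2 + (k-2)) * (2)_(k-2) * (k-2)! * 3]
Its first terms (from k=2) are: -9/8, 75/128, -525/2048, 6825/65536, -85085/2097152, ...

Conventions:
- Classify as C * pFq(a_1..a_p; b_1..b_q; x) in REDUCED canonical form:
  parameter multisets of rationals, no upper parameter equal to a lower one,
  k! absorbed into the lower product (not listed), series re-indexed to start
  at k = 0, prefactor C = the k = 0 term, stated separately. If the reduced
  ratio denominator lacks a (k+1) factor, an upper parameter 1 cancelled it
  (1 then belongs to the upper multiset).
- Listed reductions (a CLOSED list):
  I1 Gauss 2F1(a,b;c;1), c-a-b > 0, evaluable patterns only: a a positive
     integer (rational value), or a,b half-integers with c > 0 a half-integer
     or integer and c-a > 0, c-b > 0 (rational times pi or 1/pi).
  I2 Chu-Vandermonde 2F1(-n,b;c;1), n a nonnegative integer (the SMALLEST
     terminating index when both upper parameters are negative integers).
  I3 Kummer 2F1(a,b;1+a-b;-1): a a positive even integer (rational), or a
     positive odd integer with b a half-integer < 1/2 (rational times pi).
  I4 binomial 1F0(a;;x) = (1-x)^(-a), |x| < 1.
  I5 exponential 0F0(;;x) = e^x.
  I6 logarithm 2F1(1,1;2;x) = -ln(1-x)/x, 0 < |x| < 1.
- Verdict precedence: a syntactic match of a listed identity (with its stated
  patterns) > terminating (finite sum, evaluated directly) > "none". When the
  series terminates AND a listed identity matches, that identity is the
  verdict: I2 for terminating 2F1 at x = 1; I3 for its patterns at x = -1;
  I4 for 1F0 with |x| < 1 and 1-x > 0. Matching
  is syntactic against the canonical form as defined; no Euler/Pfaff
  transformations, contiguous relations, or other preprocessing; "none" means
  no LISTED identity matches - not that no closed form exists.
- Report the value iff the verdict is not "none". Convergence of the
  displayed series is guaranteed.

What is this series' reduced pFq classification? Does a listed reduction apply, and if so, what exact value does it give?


With C = -9/8: the canonical form is 2F1(5/4, 5/2; 2; -1/3). Verdict: none. Every listed pattern misses the 2F1 form at -1/3, upper {5/4, 5/2}.

Key observation: with t_0 = -9/8, the constant factors (C = -9/8, x = -1/3) combine into one prefactor.
Adjacent-term ratio: r(k) = (-1/3) * (k+5/4) (k+5/2) / [(k+2) (k+1)] ; factor over Q: parameters, x = (-1/3), and C = -9/8.


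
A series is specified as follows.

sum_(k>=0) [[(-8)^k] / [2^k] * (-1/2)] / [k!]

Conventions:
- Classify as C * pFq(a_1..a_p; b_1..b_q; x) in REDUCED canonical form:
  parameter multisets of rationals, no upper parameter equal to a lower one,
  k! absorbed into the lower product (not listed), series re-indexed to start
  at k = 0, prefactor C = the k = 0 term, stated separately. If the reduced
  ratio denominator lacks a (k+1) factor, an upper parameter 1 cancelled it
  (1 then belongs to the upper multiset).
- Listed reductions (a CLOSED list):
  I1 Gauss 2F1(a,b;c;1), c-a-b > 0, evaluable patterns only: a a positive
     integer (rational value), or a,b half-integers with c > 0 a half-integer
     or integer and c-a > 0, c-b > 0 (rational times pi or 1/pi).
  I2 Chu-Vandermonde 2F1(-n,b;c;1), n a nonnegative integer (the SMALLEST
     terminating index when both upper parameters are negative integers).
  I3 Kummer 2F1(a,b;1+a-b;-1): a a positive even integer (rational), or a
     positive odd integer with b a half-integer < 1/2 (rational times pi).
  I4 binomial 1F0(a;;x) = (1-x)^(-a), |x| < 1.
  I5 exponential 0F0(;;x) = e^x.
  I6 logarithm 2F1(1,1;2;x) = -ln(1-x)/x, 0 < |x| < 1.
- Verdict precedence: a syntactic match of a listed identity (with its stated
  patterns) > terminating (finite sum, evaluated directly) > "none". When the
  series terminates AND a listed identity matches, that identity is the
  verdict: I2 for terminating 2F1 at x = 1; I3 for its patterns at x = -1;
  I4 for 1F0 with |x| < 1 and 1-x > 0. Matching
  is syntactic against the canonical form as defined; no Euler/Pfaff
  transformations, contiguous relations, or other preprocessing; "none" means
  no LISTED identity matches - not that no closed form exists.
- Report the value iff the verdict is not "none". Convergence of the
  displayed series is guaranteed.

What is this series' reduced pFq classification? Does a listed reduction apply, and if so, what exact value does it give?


With C = -1/2: the canonical form is 0F0(-; -; -4). Verdict: exponential (I5) fires (the 0F0 exponential series at x = -4). Hence: (-1/2) * e^(-4).

Key step: x = (-4) and the two k-th powers (C = -1/2, x = -4) combine into one argument.
Ratio: r(k) = (-4) * 1 / [(k+1)] - poly over poly, x = (-4) from leading terms; C = -1/2 at k = 0.


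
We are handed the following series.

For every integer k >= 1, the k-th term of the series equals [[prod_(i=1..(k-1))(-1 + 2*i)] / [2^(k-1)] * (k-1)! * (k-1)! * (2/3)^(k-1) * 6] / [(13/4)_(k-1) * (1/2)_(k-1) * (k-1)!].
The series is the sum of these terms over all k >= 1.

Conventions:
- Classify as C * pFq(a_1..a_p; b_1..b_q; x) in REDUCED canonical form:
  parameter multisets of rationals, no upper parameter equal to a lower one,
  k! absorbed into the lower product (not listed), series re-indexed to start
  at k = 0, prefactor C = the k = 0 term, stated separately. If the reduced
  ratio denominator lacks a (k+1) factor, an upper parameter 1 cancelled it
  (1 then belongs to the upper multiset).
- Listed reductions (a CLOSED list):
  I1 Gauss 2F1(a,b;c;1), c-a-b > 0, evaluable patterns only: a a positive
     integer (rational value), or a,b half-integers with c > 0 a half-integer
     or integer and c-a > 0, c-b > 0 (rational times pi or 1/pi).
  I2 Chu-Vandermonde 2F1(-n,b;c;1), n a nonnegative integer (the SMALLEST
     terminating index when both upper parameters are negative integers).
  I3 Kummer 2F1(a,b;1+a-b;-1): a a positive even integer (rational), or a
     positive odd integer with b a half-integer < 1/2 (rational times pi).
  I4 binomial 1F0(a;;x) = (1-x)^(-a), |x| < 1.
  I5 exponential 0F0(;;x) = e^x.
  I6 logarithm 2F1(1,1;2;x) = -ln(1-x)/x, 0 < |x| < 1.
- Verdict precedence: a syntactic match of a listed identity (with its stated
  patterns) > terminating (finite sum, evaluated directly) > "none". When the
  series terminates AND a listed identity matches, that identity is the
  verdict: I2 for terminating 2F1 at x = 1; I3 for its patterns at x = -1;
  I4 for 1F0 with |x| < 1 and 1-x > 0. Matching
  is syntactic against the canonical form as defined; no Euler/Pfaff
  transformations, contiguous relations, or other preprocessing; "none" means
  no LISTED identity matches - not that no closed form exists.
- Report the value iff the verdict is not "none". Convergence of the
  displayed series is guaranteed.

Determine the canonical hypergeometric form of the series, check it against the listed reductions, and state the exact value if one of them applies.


At argument 2/3: a 2F1 with upper {1, 1}, lower {13/4}, scaled by C = 6. Verdict: none (x = 2/3): each listed identity misses the multisets {1, 1} ; {13/4}.

Key observation: from the first term 6: the factorial ratio (C = 6, x = 2/3) (k+a-1)!/(a-1)! is a rising factorial (a)_k.
Consecutive-term ratio: r(k) = (2/3) * (k+1) (k+1) / [(k+13/4) (k+1)] ; factor over Q: parameters, x = (2/3), and C = 6.


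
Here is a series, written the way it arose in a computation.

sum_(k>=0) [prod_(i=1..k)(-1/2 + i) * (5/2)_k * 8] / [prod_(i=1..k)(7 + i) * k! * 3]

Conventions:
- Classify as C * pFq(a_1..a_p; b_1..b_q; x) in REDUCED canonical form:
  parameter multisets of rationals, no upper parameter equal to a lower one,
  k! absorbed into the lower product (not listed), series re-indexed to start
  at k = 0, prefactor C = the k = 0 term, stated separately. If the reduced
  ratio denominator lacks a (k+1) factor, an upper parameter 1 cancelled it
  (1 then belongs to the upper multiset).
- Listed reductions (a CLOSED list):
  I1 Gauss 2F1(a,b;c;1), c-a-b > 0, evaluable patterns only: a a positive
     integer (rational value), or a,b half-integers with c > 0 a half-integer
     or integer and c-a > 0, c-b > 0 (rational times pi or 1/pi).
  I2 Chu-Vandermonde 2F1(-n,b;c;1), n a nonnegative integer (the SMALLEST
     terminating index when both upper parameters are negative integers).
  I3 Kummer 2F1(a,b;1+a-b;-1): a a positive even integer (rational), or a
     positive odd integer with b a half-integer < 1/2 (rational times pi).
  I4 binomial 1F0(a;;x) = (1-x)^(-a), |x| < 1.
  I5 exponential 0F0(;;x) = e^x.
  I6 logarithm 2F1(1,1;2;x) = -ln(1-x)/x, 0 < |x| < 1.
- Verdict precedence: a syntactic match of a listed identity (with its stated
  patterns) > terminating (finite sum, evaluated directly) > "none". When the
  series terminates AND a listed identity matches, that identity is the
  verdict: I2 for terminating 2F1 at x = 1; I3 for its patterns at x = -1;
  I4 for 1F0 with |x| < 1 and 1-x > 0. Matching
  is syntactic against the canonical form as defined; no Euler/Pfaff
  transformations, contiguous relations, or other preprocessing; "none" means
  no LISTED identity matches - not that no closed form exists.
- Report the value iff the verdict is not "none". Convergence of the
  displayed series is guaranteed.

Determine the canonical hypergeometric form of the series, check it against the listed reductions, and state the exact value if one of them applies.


Reduced: x = 1, 2F1, upper = {1/2, 5/2}, lower = {8}, C = 8/3. Verdict: this is Gauss (I1, half-integer pattern) (x = 1; upper {1/2, 5/2} half-integers, c = 8 in the evaluable pattern). Hence: (4194304/405405) / pi.

First insight: x = 1 and the constant factors (C = 8/3) combine into one prefactor.
Ratio: r(k) = 1 * (k+1/2) (k+5/2) / [(k+8) (k+1)] - rational in k, leading ratio 1; with t_0 = 8/3, classification follows.


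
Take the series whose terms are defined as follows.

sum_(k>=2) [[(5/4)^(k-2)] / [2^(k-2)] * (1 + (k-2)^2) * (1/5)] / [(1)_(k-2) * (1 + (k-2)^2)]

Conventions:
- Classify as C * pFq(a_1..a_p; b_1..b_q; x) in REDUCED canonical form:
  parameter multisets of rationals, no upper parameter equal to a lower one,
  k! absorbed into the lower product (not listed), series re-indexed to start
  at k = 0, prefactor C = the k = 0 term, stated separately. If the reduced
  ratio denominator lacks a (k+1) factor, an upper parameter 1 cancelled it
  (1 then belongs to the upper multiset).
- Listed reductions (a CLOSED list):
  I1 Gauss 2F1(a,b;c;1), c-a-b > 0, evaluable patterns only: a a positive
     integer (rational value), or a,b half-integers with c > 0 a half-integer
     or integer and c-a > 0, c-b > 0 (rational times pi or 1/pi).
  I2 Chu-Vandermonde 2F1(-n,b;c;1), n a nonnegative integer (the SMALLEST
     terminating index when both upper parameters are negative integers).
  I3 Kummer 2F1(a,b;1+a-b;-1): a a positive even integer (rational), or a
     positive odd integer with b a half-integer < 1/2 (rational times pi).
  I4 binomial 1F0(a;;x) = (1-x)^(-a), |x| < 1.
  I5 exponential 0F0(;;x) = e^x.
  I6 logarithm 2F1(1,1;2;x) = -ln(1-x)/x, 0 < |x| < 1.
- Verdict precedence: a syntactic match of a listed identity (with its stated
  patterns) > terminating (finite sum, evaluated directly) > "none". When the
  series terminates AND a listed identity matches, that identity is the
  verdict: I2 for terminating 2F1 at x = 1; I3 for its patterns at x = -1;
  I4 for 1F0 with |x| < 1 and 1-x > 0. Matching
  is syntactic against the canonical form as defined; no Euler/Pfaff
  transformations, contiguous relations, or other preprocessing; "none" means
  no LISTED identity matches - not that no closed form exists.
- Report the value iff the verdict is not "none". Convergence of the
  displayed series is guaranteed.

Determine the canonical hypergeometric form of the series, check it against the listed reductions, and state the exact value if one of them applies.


Structural cue: with t_0 = 1/5, (1)_k (prefactor 1/5) is k! itself.
Step ratio: r(k) = (5/8) * 1 / [(k+1)] - poly over poly, x = (5/8) from leading terms; C = 1/5 at k = 0.

Reduced: x = 5/8, 0F0, upper = {-}, lower = {-}, C = 1/5. Verdict at x = 5/8: exponential (I5) matches (the 0F0 exponential series at x = 5/8). Sum: (1/5) * e^(5/8).


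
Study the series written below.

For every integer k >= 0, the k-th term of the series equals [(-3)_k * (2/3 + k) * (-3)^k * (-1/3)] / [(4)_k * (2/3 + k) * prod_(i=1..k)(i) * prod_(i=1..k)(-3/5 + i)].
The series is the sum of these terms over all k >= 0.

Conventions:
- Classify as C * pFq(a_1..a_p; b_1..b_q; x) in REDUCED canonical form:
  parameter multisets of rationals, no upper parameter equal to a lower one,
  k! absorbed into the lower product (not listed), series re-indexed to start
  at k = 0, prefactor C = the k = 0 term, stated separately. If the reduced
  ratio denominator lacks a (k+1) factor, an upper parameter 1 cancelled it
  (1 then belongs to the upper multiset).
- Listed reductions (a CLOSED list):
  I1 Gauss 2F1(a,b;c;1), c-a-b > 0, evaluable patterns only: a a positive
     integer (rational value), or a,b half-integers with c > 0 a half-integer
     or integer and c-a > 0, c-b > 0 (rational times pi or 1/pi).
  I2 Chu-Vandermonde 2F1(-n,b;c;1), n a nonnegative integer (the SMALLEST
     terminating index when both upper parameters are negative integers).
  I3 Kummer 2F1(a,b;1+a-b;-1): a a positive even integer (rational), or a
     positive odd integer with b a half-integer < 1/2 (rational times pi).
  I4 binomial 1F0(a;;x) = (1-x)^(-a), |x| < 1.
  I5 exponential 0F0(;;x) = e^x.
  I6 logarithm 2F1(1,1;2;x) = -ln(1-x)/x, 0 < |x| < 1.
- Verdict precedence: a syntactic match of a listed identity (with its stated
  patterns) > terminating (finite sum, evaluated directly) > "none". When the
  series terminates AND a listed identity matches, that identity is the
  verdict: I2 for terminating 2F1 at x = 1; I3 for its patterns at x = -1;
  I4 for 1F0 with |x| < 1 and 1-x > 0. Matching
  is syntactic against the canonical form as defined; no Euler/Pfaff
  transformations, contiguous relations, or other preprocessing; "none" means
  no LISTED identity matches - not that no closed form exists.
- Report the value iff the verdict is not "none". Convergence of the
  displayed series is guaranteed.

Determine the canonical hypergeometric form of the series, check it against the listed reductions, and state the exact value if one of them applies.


Canonical form: C = -1/3 times 1F2 with upper {-3}, lower {2/5, 4}, x = -3. Verdict: terminating (-3 upstairs). 4 nonzero terms in all; added directly. Hence: -589/192.

First insight: t_0 = -1/3 here, and k + 2/3 divides numerator and denominator alike; prefactor -1/3 after cancelling.
Step ratio: r(k) = (-3) * (k-3) / [(k+2/5) (k+4) (k+1)] - rational; roots negated = parameters, x = (-3), C = -1/3.


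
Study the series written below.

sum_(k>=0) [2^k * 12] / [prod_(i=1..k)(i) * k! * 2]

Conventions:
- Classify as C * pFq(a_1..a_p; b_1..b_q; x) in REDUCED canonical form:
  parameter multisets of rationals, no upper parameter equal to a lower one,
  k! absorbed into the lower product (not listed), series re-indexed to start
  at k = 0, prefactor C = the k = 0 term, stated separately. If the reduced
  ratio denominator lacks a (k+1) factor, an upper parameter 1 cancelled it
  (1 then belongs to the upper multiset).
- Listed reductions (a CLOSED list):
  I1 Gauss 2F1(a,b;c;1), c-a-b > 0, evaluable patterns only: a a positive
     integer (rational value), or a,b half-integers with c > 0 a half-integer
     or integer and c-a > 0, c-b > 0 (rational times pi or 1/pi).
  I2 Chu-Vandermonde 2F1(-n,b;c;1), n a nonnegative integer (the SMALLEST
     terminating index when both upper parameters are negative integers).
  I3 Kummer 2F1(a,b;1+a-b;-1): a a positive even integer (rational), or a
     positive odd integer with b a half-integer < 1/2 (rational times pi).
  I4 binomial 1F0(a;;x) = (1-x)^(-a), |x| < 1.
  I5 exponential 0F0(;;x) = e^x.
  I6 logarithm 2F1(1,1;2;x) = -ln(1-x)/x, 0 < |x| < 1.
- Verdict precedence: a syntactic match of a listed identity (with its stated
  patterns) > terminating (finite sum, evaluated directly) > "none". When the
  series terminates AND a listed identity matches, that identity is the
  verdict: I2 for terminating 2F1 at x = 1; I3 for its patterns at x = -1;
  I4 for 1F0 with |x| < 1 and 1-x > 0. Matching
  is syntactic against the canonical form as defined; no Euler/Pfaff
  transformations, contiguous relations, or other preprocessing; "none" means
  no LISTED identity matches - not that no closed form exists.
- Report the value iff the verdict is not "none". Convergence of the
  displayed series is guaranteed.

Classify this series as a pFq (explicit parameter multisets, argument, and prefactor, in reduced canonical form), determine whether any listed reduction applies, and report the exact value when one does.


Canonical form: C = 6 times 0F1 with upper {-}, lower {1}, x = 2. Verdict: none (x = 2): each listed identity misses the multisets {-} ; {1}.

Structural cue: from the first term 6: the lower running product (C = 6) is a rising factorial.
Step ratio: r(k) = 2 * 1 / [(k+1) (k+1)] - rational; roots negated = parameters, x = 2, C = 6.


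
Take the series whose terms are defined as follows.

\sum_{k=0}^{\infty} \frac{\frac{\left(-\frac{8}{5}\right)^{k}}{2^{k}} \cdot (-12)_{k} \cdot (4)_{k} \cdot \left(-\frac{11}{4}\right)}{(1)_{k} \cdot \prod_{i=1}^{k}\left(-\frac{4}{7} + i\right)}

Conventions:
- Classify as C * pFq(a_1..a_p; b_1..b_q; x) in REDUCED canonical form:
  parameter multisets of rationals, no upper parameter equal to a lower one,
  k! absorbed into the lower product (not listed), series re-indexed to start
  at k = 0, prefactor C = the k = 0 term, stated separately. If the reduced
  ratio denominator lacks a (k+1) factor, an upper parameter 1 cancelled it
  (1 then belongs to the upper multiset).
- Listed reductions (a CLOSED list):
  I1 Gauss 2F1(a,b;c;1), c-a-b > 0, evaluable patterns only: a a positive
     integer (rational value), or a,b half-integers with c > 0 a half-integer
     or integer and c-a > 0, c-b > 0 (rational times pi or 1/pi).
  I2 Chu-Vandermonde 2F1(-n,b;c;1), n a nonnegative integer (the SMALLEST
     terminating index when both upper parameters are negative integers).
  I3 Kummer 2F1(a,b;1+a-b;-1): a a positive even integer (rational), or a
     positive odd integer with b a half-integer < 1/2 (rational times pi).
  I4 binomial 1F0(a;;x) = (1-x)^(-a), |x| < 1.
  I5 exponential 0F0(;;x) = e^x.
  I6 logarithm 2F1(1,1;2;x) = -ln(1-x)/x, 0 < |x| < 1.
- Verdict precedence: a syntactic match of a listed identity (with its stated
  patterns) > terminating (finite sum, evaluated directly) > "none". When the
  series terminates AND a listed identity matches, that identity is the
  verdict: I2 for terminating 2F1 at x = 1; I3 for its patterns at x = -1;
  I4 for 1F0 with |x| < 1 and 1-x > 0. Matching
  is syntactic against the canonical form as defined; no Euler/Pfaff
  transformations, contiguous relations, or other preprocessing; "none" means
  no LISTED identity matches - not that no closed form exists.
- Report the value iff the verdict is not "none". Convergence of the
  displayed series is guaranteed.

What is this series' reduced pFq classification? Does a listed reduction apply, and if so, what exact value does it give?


This is -\frac{11}{4} * 2F1(-12, 4; \frac{3}{7}; -\frac{4}{5}) in reduced canonical form. Verdict: terminating - upper parameter -12 makes this a finite sum (last index 12), evaluated exactly. Value: -\frac{797389631687978901510873}{547497932617187500}.

Key step: t_0 being -\frac{11}{4}, (1)_k (C = -11/4, x = -4/5) is k! itself.
Consecutive-term ratio: r(k) = -\frac{4}{5} * (k-12) (k+4) / [(k+\frac{3}{7}) (k+1)] - rational in k, leading ratio -\frac{4}{5}; with t_0 = -\frac{11}{4}, classification follows.


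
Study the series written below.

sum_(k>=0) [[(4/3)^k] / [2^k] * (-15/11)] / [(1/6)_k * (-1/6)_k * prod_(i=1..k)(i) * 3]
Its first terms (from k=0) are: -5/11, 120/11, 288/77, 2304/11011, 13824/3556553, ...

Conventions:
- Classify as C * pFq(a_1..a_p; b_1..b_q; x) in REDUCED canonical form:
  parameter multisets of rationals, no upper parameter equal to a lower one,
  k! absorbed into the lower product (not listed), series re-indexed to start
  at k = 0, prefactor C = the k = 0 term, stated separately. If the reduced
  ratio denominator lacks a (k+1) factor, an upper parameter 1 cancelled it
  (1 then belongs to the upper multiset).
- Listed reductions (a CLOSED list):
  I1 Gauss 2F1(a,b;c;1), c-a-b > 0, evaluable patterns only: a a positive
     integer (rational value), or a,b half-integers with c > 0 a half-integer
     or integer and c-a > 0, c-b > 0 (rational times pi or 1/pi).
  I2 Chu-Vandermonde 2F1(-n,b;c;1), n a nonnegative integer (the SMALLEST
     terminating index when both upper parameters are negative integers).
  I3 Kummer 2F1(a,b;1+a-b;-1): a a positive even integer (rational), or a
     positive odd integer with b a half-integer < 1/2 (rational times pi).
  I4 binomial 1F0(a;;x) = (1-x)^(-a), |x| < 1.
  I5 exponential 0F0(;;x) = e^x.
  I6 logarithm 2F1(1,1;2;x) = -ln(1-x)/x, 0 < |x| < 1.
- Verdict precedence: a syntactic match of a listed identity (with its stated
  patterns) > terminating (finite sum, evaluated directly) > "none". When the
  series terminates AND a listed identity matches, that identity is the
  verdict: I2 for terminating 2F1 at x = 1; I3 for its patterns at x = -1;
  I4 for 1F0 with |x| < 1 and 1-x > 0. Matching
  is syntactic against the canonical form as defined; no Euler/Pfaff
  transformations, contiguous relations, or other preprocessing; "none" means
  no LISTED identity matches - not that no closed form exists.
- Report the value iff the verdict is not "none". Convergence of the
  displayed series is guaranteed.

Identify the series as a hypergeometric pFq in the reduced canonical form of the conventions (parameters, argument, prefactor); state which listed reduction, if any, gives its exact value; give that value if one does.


Classification (C = -5/11): 0F2 with upper {-}, lower {-1/6, 1/6}, argument x = 2/3. Verdict: none. No listed pattern accepts 0F2(-; -1/6, 1/6; 2/3).

Key step: t_0 = -5/11 here, and the product of the first k integers (prefactor -5/11) is k!.
Step ratio: r(k) = (2/3) * 1 / [(k-1/6) (k+1/6) (k+1)] - poly over poly, x = (2/3) from leading terms; C = -5/11 at k = 0.


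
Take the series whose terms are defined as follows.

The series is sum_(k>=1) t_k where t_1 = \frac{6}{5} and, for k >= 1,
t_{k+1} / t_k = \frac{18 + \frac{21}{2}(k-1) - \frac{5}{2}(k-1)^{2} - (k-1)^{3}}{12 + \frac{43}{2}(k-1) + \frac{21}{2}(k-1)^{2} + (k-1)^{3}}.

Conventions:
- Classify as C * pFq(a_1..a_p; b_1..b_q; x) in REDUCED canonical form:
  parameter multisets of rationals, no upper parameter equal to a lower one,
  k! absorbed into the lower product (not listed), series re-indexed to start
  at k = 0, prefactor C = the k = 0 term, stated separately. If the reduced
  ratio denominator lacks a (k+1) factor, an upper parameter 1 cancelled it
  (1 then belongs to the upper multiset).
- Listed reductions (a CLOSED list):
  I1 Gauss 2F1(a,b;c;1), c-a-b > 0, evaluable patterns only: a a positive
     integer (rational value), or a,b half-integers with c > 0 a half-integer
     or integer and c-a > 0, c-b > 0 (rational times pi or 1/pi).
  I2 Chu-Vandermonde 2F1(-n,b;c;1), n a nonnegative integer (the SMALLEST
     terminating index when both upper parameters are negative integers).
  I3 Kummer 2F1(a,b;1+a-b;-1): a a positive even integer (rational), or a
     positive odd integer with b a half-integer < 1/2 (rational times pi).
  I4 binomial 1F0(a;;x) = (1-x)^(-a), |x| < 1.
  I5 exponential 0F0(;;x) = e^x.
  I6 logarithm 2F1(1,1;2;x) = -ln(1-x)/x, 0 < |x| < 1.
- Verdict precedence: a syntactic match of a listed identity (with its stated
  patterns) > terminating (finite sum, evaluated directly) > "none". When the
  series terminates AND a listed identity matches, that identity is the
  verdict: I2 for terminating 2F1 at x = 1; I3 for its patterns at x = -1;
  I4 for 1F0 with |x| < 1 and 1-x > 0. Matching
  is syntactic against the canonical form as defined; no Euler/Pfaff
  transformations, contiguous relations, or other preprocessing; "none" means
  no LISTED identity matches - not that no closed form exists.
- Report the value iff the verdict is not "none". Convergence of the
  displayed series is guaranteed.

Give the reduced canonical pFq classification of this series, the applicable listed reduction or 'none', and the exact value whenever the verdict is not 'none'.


At argument -1: a 2F1 with upper {-3, 4}, lower {8}, scaled by C = \frac{6}{5}. Verdict: the Kummer evaluation I3 applies (x = -1; c = 8 equals 1+a-b for upper {-3, 4}: listed pattern). Sum: \frac{21}{5}.

Structural cue: with t_0 = \frac{6}{5}, the ratio is unreduced: k + 3/2 divides both sides (C = 6/5).
Adjacent-term ratio: r(k) = -1 * (k-3) (k+4) / [(k+8) (k+1)] - poly over poly, x = -1 from leading terms; C = \frac{6}{5} at k = 0.
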